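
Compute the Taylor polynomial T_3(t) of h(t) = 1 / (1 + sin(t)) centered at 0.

Use the geometric series for the reciprocal, then substitute.
h(0) = 1
h′(0) = -1
h′′(0) = 2
h′′′(0) = -5

-5*t^3/6 + t^2 - t + 1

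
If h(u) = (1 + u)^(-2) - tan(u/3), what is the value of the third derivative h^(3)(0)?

Expand each term separately and add.
The coefficient of u^3 in the expansion is -325/81, so h′′′(0) = 3! * (-325/81) = -650/27.

-650/27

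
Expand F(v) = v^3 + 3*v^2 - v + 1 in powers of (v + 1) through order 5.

(v + 1)^3 - 4*(v + 1) + 4

Compute the successive derivatives at the expansion point and divide by k!.
[(v + 1)^0] = 4;  [(v + 1)^1] = -4;  [(v + 1)^2] = 0;  [(v + 1)^3] = 1;  [(v + 1)^4] = 0;  [(v + 1)^5] = 0.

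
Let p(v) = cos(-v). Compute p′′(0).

From the series, [v^2] p = -1/2; multiply by 2! = 2 to get -1.

-1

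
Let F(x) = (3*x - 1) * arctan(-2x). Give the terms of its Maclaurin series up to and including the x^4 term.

8*x^4 - 8*x^3/3 - 6*x^2 + 2*x

Distribute the polynomial across the series and collect like powers.
F(0) = 0
F′(0) = 2
F′′(0) = -12
F′′′(0) = -16
F^(4)(0) = 192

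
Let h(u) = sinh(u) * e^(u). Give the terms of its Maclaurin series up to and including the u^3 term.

Expand each factor separately, then convolve coefficients.
[u^0] = 0;  [u^1] = 1;  [u^2] = 1;  [u^3] = 2/3.

2*u^3/3 + u^2 + u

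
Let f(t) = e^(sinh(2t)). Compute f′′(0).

Let u equal the inner series; expand the outer function in u and truncate.
The coefficient of t^2 in the expansion is 2, so f′′(0) = 2! * (2) = 4.

4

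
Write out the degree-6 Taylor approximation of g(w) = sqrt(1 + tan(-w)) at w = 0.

Substitute the inner expansion into the outer series and collect powers.
g(0) = 1
g′(0) = -1/2
g′′(0) = -1/4
g′′′(0) = -11/8
g^(4)(0) = -47/16
g^(5)(0) = -601/32
g^(6)(0) = -5521/64
Then c_k = g^(k)(0)/k! gives each Taylor coefficient.

-5521*w^6/46080 - 601*w^5/3840 - 47*w^4/384 - 11*w^3/48 - w^2/8 - w/2 + 1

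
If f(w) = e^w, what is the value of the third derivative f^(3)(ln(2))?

Use the known series and substitute for the argument.
The coefficient of (w - ln(2))^3 in the expansion is 1/3, so f′′′(ln(2)) = 3! * (1/3) = 2.

2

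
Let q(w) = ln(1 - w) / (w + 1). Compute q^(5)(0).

Use 1/(1 - r) = Σ r^k on the denominator, then take the Cauchy product.
The coefficient of w^5 in the expansion is -47/60, so q^(5)(0) = 5! * (-47/60) = -94.

-94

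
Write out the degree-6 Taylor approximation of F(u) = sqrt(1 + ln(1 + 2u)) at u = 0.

Compose series: expand the inner function first, then feed it into the outer expansion.
F(0) = 1
F′(0) = 1
F′′(0) = -3
F′′′(0) = 17
F^(4)(0) = -143
F^(5)(0) = 1609
F^(6)(0) = -22819

-22819*u^6/720 + 1609*u^5/120 - 143*u^4/24 + 17*u^3/6 - 3*u^2/2 + u + 1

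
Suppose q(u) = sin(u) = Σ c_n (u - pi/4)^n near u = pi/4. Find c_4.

Differentiate repeatedly and evaluate at the center.
So c_4 = q^(4)(pi/4)/4! = sqrt(2)/48.

sqrt(2)/48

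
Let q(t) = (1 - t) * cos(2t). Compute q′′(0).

Shift and add copies of the series according to the polynomial's terms.
The coefficient of t^2 in the expansion is -2, so q′′(0) = 2! * (-2) = -4.

-4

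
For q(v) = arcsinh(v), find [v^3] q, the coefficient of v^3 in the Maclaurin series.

-1/6

q(0) = 0
q′(0) = 1
q′′(0) = 0
q′′′(0) = -1
So c_3 = q′′′(0)/3! = -1/6.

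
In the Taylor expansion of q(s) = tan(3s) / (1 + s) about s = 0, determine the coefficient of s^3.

Write out both Maclaurin series and multiply, keeping only the needed powers.
q(0) = 0
q′(0) = 3
q′′(0) = -6
q′′′(0) = 72

12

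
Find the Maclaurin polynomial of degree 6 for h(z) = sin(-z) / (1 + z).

Multiply the two series term by term and collect like powers.
h(0) = 0
h′(0) = -1
h′′(0) = 2
h′′′(0) = -5
h^(4)(0) = 20
h^(5)(0) = -101
h^(6)(0) = 606
Dividing each by k! gives the coefficients c_0, ..., c_6.

101*z^6/120 - 101*z^5/120 + 5*z^4/6 - 5*z^3/6 + z^2 - z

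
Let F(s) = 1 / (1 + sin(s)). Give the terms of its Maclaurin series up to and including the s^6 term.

17*s^6/45 - 61*s^5/120 + 2*s^4/3 - 5*s^3/6 + s^2 - s + 1

Use the geometric series for the reciprocal, then substitute.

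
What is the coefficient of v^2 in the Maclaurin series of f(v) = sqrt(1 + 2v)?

-1/2

Apply the Taylor formula c_k = f^(k)(a)/k!.
f(0) = 1
f′(0) = 1
f′′(0) = -1
So c_2 = f′′(0)/2! = -1/2.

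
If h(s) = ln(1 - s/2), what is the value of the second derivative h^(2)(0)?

Differentiate repeatedly and evaluate at the center.
The coefficient of s^2 in the expansion is -1/8, so h′′(0) = 2! * (-1/8) = -1/4.

-1/4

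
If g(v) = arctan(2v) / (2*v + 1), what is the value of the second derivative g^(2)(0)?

Expand 1/(denominator) as a geometric series and multiply by the numerator's series.
The coefficient of v^2 in the expansion is -4, so g′′(0) = 2! * (-4) = -8.

-8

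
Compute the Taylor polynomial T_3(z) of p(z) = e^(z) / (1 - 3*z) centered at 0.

113*z^3/3 + 25*z^2/2 + 4*z + 1

Use 1/(1 - r) = Σ r^k on the denominator, then take the Cauchy product.
p(0) = 1
p′(0) = 4
p′′(0) = 25
p′′′(0) = 226
Then c_k = p^(k)(0)/k! gives each Taylor coefficient.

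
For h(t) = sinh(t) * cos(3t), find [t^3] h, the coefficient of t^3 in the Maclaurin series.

Take the Cauchy product of the two expansions.
[t^0] = 0;  [t^1] = 1;  [t^2] = 0;  [t^3] = -13/3.
So c_3 = h′′′(0)/3! = -13/3.

-13/3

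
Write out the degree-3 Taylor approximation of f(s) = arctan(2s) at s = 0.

-8*s^3/3 + 2*s

f(0) = 0
f′(0) = 2
f′′(0) = 0
f′′′(0) = -16
Dividing each by k! gives the coefficients c_0, ..., c_3.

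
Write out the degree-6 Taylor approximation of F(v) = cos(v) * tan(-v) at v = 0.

Write out both Maclaurin series and multiply, keeping only the needed powers.
[v^0] = 0;  [v^1] = -1;  [v^2] = 0;  [v^3] = 1/6;  [v^4] = 0;  [v^5] = -1/120;  [v^6] = 0.

-v^5/120 + v^3/6 - v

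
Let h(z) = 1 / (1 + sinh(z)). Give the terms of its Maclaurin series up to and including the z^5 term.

Use the geometric series for the reciprocal, then substitute.
h(0) = 1
h′(0) = -1
h′′(0) = 2
h′′′(0) = -7
h^(4)(0) = 32
h^(5)(0) = -181
Then c_k = h^(k)(0)/k! gives each Taylor coefficient.

-181*z^5/120 + 4*z^4/3 - 7*z^3/6 + z^2 - z + 1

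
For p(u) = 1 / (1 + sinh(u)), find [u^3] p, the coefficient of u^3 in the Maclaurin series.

-7/6

Write 1/(1+u) = 1 - u + u^2 - u^3 + ... and substitute the series for u.
p(0) = 1
p′(0) = -1
p′′(0) = 2
p′′′(0) = -7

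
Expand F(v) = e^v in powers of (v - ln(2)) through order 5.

(v - ln(2))^5/60 + (v - ln(2))^4/12 + (v - ln(2))^3/3 + (v - ln(2))^2 + 2*(v - ln(2)) + 2

[(v - ln(2))^0] = 2;  [(v - ln(2))^1] = 2;  [(v - ln(2))^2] = 1;  [(v - ln(2))^3] = 1/3;  [(v - ln(2))^4] = 1/12;  [(v - ln(2))^5] = 1/60.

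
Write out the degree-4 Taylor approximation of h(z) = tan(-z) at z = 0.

h(0) = 0
h′(0) = -1
h′′(0) = 0
h′′′(0) = -2
h^(4)(0) = 0
Then c_k = h^(k)(0)/k! gives each Taylor coefficient.

-z^3/3 - z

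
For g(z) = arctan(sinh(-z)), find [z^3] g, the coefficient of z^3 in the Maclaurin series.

1/6

Let u equal the inner series; expand the outer function in u and truncate.
[z^0] = 0;  [z^1] = -1;  [z^2] = 0;  [z^3] = 1/6.
So c_3 = g′′′(0)/3! = 1/6.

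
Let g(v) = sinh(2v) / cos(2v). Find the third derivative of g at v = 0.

32

Invert the denominator's series and multiply.
The coefficient of v^3 in the expansion is 16/3, so g′′′(0) = 3! * (16/3) = 32.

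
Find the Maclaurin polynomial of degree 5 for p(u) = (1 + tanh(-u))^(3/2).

Substitute the inner expansion into the outer series and collect powers.

-321*u^5/1280 - 29*u^4/128 + 9*u^3/16 + 3*u^2/8 - 3*u/2 + 1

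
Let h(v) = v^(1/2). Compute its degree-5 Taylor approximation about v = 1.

[(v - 1)^0] = 1;  [(v - 1)^1] = 1/2;  [(v - 1)^2] = -1/8;  [(v - 1)^3] = 1/16;  [(v - 1)^4] = -5/128;  [(v - 1)^5] = 7/256.

7*(v - 1)^5/256 - 5*(v - 1)^4/128 + (v - 1)^3/16 - (v - 1)^2/8 + (v - 1)/2 + 1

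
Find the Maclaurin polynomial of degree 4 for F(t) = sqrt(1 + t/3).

-5*t^4/10368 + t^3/432 - t^2/72 + t/6 + 1

Compute the successive derivatives at the expansion point and divide by k!.
F(0) = 1
F′(0) = 1/6
F′′(0) = -1/36
F′′′(0) = 1/72
F^(4)(0) = -5/432
Dividing each by k! gives the coefficients c_0, ..., c_4.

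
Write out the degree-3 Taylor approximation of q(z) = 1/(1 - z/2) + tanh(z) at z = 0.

-5*z^3/24 + z^2/4 + 3*z/2 + 1

Add the two expansions coefficient-wise.
q(0) = 1
q′(0) = 3/2
q′′(0) = 1/2
q′′′(0) = -5/4
Dividing each by k! gives the coefficients c_0, ..., c_3.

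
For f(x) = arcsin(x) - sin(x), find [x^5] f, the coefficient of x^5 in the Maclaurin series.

1/15

Expand each term separately and add.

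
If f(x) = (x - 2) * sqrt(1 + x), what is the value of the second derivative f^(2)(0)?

Distribute the polynomial across the series and collect like powers.
The coefficient of x^2 in the expansion is 3/4, so f′′(0) = 2! * (3/4) = 3/2.

3/2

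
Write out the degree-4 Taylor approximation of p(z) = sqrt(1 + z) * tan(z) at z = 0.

11*z^4/48 + 5*z^3/24 + z^2/2 + z

Write out both Maclaurin series and multiply, keeping only the needed powers.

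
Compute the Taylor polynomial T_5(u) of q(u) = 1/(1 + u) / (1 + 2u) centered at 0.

-63*u^5 + 31*u^4 - 15*u^3 + 7*u^2 - 3*u + 1

Expand each factor separately, then convolve coefficients.
q(0) = 1
q′(0) = -3
q′′(0) = 14
q′′′(0) = -90
q^(4)(0) = 744
q^(5)(0) = -7560
Dividing each by k! gives the coefficients c_0, ..., c_5.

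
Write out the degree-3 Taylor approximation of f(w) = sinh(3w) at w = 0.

9*w^3/2 + 3*w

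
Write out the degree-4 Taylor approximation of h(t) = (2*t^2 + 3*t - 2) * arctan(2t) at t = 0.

-8*t^4 + 28*t^3/3 + 6*t^2 - 4*t

Shift and add copies of the series according to the polynomial's terms.
[t^0] = 0;  [t^1] = -4;  [t^2] = 6;  [t^3] = 28/3;  [t^4] = -8.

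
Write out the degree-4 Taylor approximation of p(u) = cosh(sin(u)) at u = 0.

-u^4/8 + u^2/2 + 1

Plug the Maclaurin series of the inner function into that of the outer and collect terms.
p(0) = 1
p′(0) = 0
p′′(0) = 1
p′′′(0) = 0
p^(4)(0) = -3
The Taylor polynomial is Σ p^(k)(0)/k! · u^k.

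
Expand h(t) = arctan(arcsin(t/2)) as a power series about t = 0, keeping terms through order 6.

Plug the Maclaurin series of the inner function into that of the outer and collect terms.
h(0) = 0
h′(0) = 1/2
h′′(0) = 0
h′′′(0) = -1/8
h^(4)(0) = 0
h^(5)(0) = 13/32
h^(6)(0) = 0
The Taylor polynomial is Σ h^(k)(0)/k! · t^k.

13*t^5/3840 - t^3/48 + t/2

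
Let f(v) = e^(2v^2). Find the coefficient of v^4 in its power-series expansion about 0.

2

Differentiate repeatedly and evaluate at the center.
f(0) = 1
f′(0) = 0
f′′(0) = 4
f′′′(0) = 0
f^(4)(0) = 48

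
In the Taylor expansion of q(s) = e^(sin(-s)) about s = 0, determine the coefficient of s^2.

Compose series: expand the inner function first, then feed it into the outer expansion.
[s^0] = 1;  [s^1] = -1;  [s^2] = 1/2.

1/2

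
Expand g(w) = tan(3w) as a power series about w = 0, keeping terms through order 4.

9*w^3 + 3*w

Apply the Taylor formula c_k = f^(k)(a)/k!.
g(0) = 0
g′(0) = 3
g′′(0) = 0
g′′′(0) = 54
g^(4)(0) = 0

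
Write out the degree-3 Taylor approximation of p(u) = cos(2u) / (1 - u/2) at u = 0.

-7*u^3/8 - 7*u^2/4 + u/2 + 1

Expand each factor separately, then convolve coefficients.
[u^0] = 1;  [u^1] = 1/2;  [u^2] = -7/4;  [u^3] = -7/8.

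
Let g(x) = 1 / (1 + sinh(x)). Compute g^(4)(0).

32

Write 1/(1+u) = 1 - u + u^2 - u^3 + ... and substitute the series for u.
The coefficient of x^4 in the expansion is 4/3, so g^(4)(0) = 4! * (4/3) = 32.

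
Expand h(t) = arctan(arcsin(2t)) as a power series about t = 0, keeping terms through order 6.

52*t^5/15 - 4*t^3/3 + 2*t

Let u equal the inner series; expand the outer function in u and truncate.
h(0) = 0
h′(0) = 2
h′′(0) = 0
h′′′(0) = -8
h^(4)(0) = 0
h^(5)(0) = 416
h^(6)(0) = 0
Then c_k = h^(k)(0)/k! gives each Taylor coefficient.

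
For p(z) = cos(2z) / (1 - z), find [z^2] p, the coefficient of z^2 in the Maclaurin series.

-1

Use 1/(1 - r) = Σ r^k on the denominator, then take the Cauchy product.
[z^0] = 1;  [z^1] = 1;  [z^2] = -1.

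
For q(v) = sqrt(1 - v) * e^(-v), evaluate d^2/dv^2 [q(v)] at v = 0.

Multiply the two series term by term and collect like powers.
The coefficient of v^2 in the expansion is 7/8, so q′′(0) = 2! * (7/8) = 7/4.

7/4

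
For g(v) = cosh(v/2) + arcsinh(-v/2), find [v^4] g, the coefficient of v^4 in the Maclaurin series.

Combine the two series term by term.
g(0) = 1
g′(0) = -1/2
g′′(0) = 1/4
g′′′(0) = 1/8
g^(4)(0) = 1/16
So c_4 = g^(4)(0)/4! = 1/384.

1/384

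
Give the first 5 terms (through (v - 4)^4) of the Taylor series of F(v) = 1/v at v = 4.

(v - 4)^4/1024 - (v - 4)^3/256 + (v - 4)^2/64 - (v - 4)/16 + 1/4

F(4) = 1/4
F′(4) = -1/16
F′′(4) = 1/32
F′′′(4) = -3/128
F^(4)(4) = 3/128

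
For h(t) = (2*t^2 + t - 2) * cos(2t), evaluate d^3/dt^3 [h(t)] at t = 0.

Distribute the polynomial across the series and collect like powers.
From the series, [t^3] h = -2; multiply by 3! = 6 to get -12.

-12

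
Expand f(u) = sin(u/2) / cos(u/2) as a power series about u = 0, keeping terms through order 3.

Divide the numerator series by the denominator series (power-series long division).

u^3/24 + u/2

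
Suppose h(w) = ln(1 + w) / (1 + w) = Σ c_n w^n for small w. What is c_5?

Write out both Maclaurin series and multiply, keeping only the needed powers.
h(0) = 0
h′(0) = 1
h′′(0) = -3
h′′′(0) = 11
h^(4)(0) = -50
h^(5)(0) = 274
Dividing each by k! gives the coefficients c_0, ..., c_5.

137/60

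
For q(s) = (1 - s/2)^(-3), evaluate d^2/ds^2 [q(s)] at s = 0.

From the series, [s^2] q = 3/2; multiply by 2! = 2 to get 3.

3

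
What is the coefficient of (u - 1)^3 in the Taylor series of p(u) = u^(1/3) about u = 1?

5/81

p(1) = 1
p′(1) = 1/3
p′′(1) = -2/9
p′′′(1) = 10/27
Dividing each by k! gives the coefficients c_0, ..., c_3.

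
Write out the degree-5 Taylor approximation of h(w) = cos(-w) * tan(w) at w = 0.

Multiply the two series term by term and collect like powers.
[w^0] = 0;  [w^1] = 1;  [w^2] = 0;  [w^3] = -1/6;  [w^4] = 0;  [w^5] = 1/120.

w^5/120 - w^3/6 + w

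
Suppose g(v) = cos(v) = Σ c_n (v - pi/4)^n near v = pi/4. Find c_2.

Compute the successive derivatives at the expansion point and divide by k!.
[(v - pi/4)^0] = sqrt(2)/2;  [(v - pi/4)^1] = -sqrt(2)/2;  [(v - pi/4)^2] = -sqrt(2)/4.
So c_2 = g′′(pi/4)/2! = -sqrt(2)/4.

-sqrt(2)/4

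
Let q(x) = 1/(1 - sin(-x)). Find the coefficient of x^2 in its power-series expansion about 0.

1

Plug the Maclaurin series of the inner function into that of the outer and collect terms.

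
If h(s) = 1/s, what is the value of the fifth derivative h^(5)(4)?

Compute the successive derivatives at the expansion point and divide by k!.
The coefficient of (s - 4)^5 in the expansion is -1/4096, so h^(5)(4) = 5! * (-1/4096) = -15/512.

-15/512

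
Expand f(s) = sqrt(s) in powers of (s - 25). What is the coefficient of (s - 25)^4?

-1/2000000

f(25) = 5
f′(25) = 1/10
f′′(25) = -1/500
f′′′(25) = 3/25000
f^(4)(25) = -3/250000
Dividing each by k! gives the coefficients c_0, ..., c_4.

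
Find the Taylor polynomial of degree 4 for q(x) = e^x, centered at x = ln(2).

q(ln(2)) = 2
q′(ln(2)) = 2
q′′(ln(2)) = 2
q′′′(ln(2)) = 2
q^(4)(ln(2)) = 2

(x - ln(2))^4/12 + (x - ln(2))^3/3 + (x - ln(2))^2 + 2*(x - ln(2)) + 2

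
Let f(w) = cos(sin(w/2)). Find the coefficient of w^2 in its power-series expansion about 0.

-1/8

Substitute the inner expansion into the outer series and collect powers.
[w^0] = 1;  [w^1] = 0;  [w^2] = -1/8.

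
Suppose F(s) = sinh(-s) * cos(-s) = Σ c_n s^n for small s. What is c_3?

1/3

Multiply the two series term by term and collect like powers.
F(0) = 0
F′(0) = -1
F′′(0) = 0
F′′′(0) = 2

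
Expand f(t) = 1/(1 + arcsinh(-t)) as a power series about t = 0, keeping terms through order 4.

2*t^4/3 + 5*t^3/6 + t^2 + t + 1

Plug the Maclaurin series of the inner function into that of the outer and collect terms.
[t^0] = 1;  [t^1] = 1;  [t^2] = 1;  [t^3] = 5/6;  [t^4] = 2/3.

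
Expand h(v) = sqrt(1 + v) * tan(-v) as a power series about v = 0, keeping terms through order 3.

Multiply the two series term by term and collect like powers.
h(0) = 0
h′(0) = -1
h′′(0) = -1
h′′′(0) = -5/4
Then c_k = h^(k)(0)/k! gives each Taylor coefficient.

-5*v^3/24 - v^2/2 - v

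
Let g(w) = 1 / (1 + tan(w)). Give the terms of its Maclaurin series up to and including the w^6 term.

122*w^6/45 - 32*w^5/15 + 5*w^4/3 - 4*w^3/3 + w^2 - w + 1

Write 1/(1+u) = 1 - u + u^2 - u^3 + ... and substitute the series for u.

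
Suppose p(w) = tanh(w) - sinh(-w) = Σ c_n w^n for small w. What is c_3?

Add the two expansions coefficient-wise.
p(0) = 0
p′(0) = 2
p′′(0) = 0
p′′′(0) = -1

-1/6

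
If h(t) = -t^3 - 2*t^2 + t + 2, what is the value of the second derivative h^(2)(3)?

From the series, [(t - 3)^2] h = -11; multiply by 2! = 2 to get -22.

-22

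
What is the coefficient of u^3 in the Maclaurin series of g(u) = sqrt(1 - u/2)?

Apply the Taylor formula c_k = f^(k)(a)/k!.
g(0) = 1
g′(0) = -1/4
g′′(0) = -1/16
g′′′(0) = -3/64

-1/128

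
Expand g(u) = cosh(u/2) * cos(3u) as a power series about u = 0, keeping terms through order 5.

1081*u^4/384 - 35*u^2/8 + 1

Expand each factor separately, then convolve coefficients.
g(0) = 1
g′(0) = 0
g′′(0) = -35/4
g′′′(0) = 0
g^(4)(0) = 1081/16
g^(5)(0) = 0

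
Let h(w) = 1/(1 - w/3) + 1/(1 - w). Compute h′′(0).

20/9

Combine the two series term by term.
The coefficient of w^2 in the expansion is 10/9, so h′′(0) = 2! * (10/9) = 20/9.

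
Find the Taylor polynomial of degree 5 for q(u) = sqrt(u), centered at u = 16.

7*(u - 16)^5/67108864 - 5*(u - 16)^4/2097152 + (u - 16)^3/16384 - (u - 16)^2/512 + (u - 16)/8 + 4

Apply the Taylor formula c_k = f^(k)(a)/k!.
q(16) = 4
q′(16) = 1/8
q′′(16) = -1/256
q′′′(16) = 3/8192
q^(4)(16) = -15/262144
q^(5)(16) = 105/8388608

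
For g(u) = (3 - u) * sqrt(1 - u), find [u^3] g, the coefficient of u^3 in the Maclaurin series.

-1/16

Multiply each power in the prefactor through the base expansion.
g(0) = 3
g′(0) = -5/2
g′′(0) = 1/4
g′′′(0) = -3/8
So c_3 = g′′′(0)/3! = -1/16.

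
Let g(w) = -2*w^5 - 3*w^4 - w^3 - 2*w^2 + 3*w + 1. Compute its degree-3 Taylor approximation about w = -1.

-9*(w + 1)^3 + 3*(w + 1)^2 + 6*(w + 1) - 4

g(-1) = -4
g′(-1) = 6
g′′(-1) = 6
g′′′(-1) = -54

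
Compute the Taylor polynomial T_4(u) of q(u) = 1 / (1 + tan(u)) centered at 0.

5*u^4/3 - 4*u^3/3 + u^2 - u + 1

Expand as Σ (-1)^k u^k with u equal to the inner function's series.
[u^0] = 1;  [u^1] = -1;  [u^2] = 1;  [u^3] = -4/3;  [u^4] = 5/3.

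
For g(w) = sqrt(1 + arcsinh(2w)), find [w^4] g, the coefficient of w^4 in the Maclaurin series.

Substitute the inner expansion into the outer series and collect powers.

1/24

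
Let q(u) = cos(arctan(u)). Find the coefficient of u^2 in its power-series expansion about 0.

Compose series: expand the inner function first, then feed it into the outer expansion.

-1/2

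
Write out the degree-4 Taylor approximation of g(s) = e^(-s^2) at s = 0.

[s^0] = 1;  [s^1] = 0;  [s^2] = -1;  [s^3] = 0;  [s^4] = 1/2.

s^4/2 - s^2 + 1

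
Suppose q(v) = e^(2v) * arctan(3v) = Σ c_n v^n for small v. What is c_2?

Expand each factor separately, then convolve coefficients.
q(0) = 0
q′(0) = 3
q′′(0) = 12
The Taylor polynomial is Σ q^(k)(0)/k! · v^k.

6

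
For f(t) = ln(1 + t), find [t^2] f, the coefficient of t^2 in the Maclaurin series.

-1/2

[t^0] = 0;  [t^1] = 1;  [t^2] = -1/2.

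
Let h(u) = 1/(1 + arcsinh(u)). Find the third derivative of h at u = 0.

Plug the Maclaurin series of the inner function into that of the outer and collect terms.
From the series, [u^3] h = -5/6; multiply by 3! = 6 to get -5.

-5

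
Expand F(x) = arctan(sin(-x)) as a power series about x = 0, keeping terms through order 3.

Let u equal the inner series; expand the outer function in u and truncate.

x^3/2 - x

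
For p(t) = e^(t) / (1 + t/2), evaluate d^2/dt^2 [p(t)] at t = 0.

1/2

Write out both Maclaurin series and multiply, keeping only the needed powers.
The coefficient of t^2 in the expansion is 1/4, so p′′(0) = 2! * (1/4) = 1/2.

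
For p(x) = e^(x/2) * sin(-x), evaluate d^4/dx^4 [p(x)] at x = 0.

Write out both Maclaurin series and multiply, keeping only the needed powers.
The coefficient of x^4 in the expansion is 1/16, so p^(4)(0) = 4! * (1/16) = 3/2.

3/2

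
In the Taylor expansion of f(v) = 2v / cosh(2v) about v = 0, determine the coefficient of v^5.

20/3

Divide the numerator series by the denominator series (power-series long division).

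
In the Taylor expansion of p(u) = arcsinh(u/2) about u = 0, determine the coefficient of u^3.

-1/48

[u^0] = 0;  [u^1] = 1/2;  [u^2] = 0;  [u^3] = -1/48.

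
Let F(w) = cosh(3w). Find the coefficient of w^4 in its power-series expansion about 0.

Apply the Taylor formula c_k = f^(k)(a)/k!.
F(0) = 1
F′(0) = 0
F′′(0) = 9
F′′′(0) = 0
F^(4)(0) = 81
So c_4 = F^(4)(0)/4! = 27/8.

27/8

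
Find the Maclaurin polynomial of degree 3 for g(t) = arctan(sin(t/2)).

-t^3/16 + t/2

Substitute the inner expansion into the outer series and collect powers.
[t^0] = 0;  [t^1] = 1/2;  [t^2] = 0;  [t^3] = -1/16.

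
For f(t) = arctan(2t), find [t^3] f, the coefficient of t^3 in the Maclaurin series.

-8/3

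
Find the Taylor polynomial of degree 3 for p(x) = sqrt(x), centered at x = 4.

p(4) = 2
p′(4) = 1/4
p′′(4) = -1/32
p′′′(4) = 3/256
Then c_k = p^(k)(4)/k! gives each Taylor coefficient.

(x - 4)^3/512 - (x - 4)^2/64 + (x - 4)/4 + 2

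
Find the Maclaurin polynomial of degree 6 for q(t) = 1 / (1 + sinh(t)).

77*t^6/45 - 181*t^5/120 + 4*t^4/3 - 7*t^3/6 + t^2 - t + 1

Write 1/(1+u) = 1 - u + u^2 - u^3 + ... and substitute the series for u.
q(0) = 1
q′(0) = -1
q′′(0) = 2
q′′′(0) = -7
q^(4)(0) = 32
q^(5)(0) = -181
q^(6)(0) = 1232
The Taylor polynomial is Σ q^(k)(0)/k! · t^k.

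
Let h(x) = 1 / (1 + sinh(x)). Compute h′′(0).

Use the geometric series for the reciprocal, then substitute.
From the series, [x^2] h = 1; multiply by 2! = 2 to get 2.

2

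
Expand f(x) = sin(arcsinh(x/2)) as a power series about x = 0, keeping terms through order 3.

Compose series: expand the inner function first, then feed it into the outer expansion.
[x^0] = 0;  [x^1] = 1/2;  [x^2] = 0;  [x^3] = -1/24.

-x^3/24 + x/2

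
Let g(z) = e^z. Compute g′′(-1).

e^(-1)

The coefficient of (z + 1)^2 in the expansion is e^(-1)/2, so g′′(-1) = 2! * (e^(-1)/2) = e^(-1).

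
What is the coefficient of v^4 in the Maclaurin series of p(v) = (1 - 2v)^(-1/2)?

35/8

[v^0] = 1;  [v^1] = 1;  [v^2] = 3/2;  [v^3] = 5/2;  [v^4] = 35/8.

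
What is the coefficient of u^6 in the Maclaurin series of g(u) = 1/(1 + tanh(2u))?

Substitute the inner expansion into the outer series and collect powers.

128/45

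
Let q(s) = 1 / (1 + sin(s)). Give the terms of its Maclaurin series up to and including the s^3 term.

Use the geometric series for the reciprocal, then substitute.
q(0) = 1
q′(0) = -1
q′′(0) = 2
q′′′(0) = -5

-5*s^3/6 + s^2 - s + 1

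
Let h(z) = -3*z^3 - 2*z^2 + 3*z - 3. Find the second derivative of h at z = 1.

-22

Differentiate repeatedly and evaluate at the center.
From the series, [(z - 1)^2] h = -11; multiply by 2! = 2 to get -22.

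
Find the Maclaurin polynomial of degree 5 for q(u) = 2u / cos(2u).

Invert the denominator's series and multiply.

20*u^5/3 + 4*u^3 + 2*u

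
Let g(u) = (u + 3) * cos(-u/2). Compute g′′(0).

-3/4

Distribute the polynomial across the series and collect like powers.
The coefficient of u^2 in the expansion is -3/8, so g′′(0) = 2! * (-3/8) = -3/4.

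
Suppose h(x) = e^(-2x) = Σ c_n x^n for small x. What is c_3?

Use the known series and substitute for the argument.
h(0) = 1
h′(0) = -2
h′′(0) = 4
h′′′(0) = -8
So c_3 = h′′′(0)/3! = -4/3.

-4/3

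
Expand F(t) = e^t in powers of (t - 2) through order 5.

(t - 2)^5*e^(2)/120 + (t - 2)^4*e^(2)/24 + (t - 2)^3*e^(2)/6 + (t - 2)^2*e^(2)/2 + (t - 2)*e^(2) + e^(2)

Differentiate repeatedly and evaluate at the center.
[(t - 2)^0] = e^(2);  [(t - 2)^1] = e^(2);  [(t - 2)^2] = e^(2)/2;  [(t - 2)^3] = e^(2)/6;  [(t - 2)^4] = e^(2)/24;  [(t - 2)^5] = e^(2)/120.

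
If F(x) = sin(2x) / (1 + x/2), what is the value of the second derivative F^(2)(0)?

Multiply the two series term by term and collect like powers.
The coefficient of x^2 in the expansion is -1, so F′′(0) = 2! * (-1) = -2.

-2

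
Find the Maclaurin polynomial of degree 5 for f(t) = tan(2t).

64*t^5/15 + 8*t^3/3 + 2*t

[t^0] = 0;  [t^1] = 2;  [t^2] = 0;  [t^3] = 8/3;  [t^4] = 0;  [t^5] = 64/15.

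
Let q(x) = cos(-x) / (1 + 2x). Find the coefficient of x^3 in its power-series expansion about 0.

-7

Write out both Maclaurin series and multiply, keeping only the needed powers.
So c_3 = q′′′(0)/3! = -7.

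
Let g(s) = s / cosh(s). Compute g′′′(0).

-3

Divide the numerator series by the denominator series (power-series long division).
The coefficient of s^3 in the expansion is -1/2, so g′′′(0) = 3! * (-1/2) = -3.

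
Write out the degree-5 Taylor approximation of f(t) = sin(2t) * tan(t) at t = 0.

Expand each factor separately, then convolve coefficients.
f(0) = 0
f′(0) = 0
f′′(0) = 4
f′′′(0) = 0
f^(4)(0) = -16
f^(5)(0) = 0
Dividing each by k! gives the coefficients c_0, ..., c_5.

-2*t^4/3 + 2*t^2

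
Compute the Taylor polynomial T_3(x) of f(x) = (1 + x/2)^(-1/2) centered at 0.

Differentiate repeatedly and evaluate at the center.
f(0) = 1
f′(0) = -1/4
f′′(0) = 3/16
f′′′(0) = -15/64
The Taylor polynomial is Σ f^(k)(0)/k! · x^k.

-5*x^3/128 + 3*x^2/32 - x/4 + 1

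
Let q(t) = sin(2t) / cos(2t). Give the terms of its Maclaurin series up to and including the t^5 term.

64*t^5/15 + 8*t^3/3 + 2*t

Invert the denominator's series and multiply.
[t^0] = 0;  [t^1] = 2;  [t^2] = 0;  [t^3] = 8/3;  [t^4] = 0;  [t^5] = 64/15.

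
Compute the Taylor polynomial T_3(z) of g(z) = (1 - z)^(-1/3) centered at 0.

Compute the successive derivatives at the expansion point and divide by k!.
g(0) = 1
g′(0) = 1/3
g′′(0) = 4/9
g′′′(0) = 28/27
Then c_k = g^(k)(0)/k! gives each Taylor coefficient.

14*z^3/81 + 2*z^2/9 + z/3 + 1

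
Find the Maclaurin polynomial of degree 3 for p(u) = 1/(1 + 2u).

p(0) = 1
p′(0) = -2
p′′(0) = 8
p′′′(0) = -48
Then c_k = p^(k)(0)/k! gives each Taylor coefficient.

-8*u^3 + 4*u^2 - 2*u + 1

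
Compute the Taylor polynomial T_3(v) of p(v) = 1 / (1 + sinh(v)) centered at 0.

Expand as Σ (-1)^k u^k with u equal to the inner function's series.
[v^0] = 1;  [v^1] = -1;  [v^2] = 1;  [v^3] = -7/6.

-7*v^3/6 + v^2 - v + 1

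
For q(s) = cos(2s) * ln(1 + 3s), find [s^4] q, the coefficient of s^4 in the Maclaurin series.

Multiply the two series term by term and collect like powers.
q(0) = 0
q′(0) = 3
q′′(0) = -9
q′′′(0) = 18
q^(4)(0) = -270
The Taylor polynomial is Σ q^(k)(0)/k! · s^k.

-45/4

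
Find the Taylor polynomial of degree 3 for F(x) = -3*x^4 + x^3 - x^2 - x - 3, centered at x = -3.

Use the known series and substitute for the argument.
F(-3) = -279
F′(-3) = 356
F′′(-3) = -344
F′′′(-3) = 222

37*(x + 3)^3 - 172*(x + 3)^2 + 356*(x + 3) - 279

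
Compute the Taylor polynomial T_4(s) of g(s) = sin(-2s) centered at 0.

4*s^3/3 - 2*s

[s^0] = 0;  [s^1] = -2;  [s^2] = 0;  [s^3] = 4/3;  [s^4] = 0.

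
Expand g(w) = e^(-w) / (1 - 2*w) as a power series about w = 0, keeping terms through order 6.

Expand 1/(denominator) as a geometric series and multiply by the numerator's series.
g(0) = 1
g′(0) = 1
g′′(0) = 5
g′′′(0) = 29
g^(4)(0) = 233
g^(5)(0) = 2329
g^(6)(0) = 27949
The Taylor polynomial is Σ g^(k)(0)/k! · w^k.

27949*w^6/720 + 2329*w^5/120 + 233*w^4/24 + 29*w^3/6 + 5*w^2/2 + w + 1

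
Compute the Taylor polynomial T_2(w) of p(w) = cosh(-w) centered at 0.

p(0) = 1
p′(0) = 0
p′′(0) = 1
The Taylor polynomial is Σ p^(k)(0)/k! · w^k.

w^2/2 + 1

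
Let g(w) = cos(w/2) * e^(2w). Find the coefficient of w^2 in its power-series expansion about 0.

Take the Cauchy product of the two expansions.
[w^0] = 1;  [w^1] = 2;  [w^2] = 15/8.
So c_2 = g′′(0)/2! = 15/8.

15/8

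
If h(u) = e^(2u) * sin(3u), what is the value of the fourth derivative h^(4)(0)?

-120

Take the Cauchy product of the two expansions.
The coefficient of u^4 in the expansion is -5, so h^(4)(0) = 4! * (-5) = -120.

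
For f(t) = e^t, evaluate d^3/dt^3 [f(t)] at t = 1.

e

The coefficient of (t - 1)^3 in the expansion is e/6, so f′′′(1) = 3! * (e/6) = e.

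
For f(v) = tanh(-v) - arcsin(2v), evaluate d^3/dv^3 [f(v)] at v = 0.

-6

Add the two expansions coefficient-wise.
From the series, [v^3] f = -1; multiply by 3! = 6 to get -6.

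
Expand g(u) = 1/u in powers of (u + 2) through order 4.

-(u + 2)^4/32 - (u + 2)^3/16 - (u + 2)^2/8 - (u + 2)/4 - 1/2

Differentiate repeatedly and evaluate at the center.
g(-2) = -1/2
g′(-2) = -1/4
g′′(-2) = -1/4
g′′′(-2) = -3/8
g^(4)(-2) = -3/4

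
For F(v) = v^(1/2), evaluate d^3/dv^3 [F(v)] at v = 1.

From the series, [(v - 1)^3] F = 1/16; multiply by 3! = 6 to get 3/8.

3/8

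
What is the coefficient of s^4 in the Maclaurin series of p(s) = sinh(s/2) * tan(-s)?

-3/16

Multiply the two series term by term and collect like powers.
p(0) = 0
p′(0) = 0
p′′(0) = -1
p′′′(0) = 0
p^(4)(0) = -9/2
The Taylor polynomial is Σ p^(k)(0)/k! · s^k.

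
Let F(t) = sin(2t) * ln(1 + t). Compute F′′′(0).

-6

Take the Cauchy product of the two expansions.
The coefficient of t^3 in the expansion is -1, so F′′′(0) = 3! * (-1) = -6.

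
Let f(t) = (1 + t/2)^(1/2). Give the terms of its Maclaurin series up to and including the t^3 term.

t^3/128 - t^2/32 + t/4 + 1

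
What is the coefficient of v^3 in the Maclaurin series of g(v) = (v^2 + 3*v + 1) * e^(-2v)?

Multiply each power in the prefactor through the base expansion.
[v^0] = 1;  [v^1] = 1;  [v^2] = -3;  [v^3] = 8/3.
So c_3 = g′′′(0)/3! = 8/3.

8/3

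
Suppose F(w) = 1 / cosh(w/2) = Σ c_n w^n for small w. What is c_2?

-1/8

Invert the denominator's series and multiply.
[w^0] = 1;  [w^1] = 0;  [w^2] = -1/8.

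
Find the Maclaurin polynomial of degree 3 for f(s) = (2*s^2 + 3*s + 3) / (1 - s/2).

17*s^3/8 + 17*s^2/4 + 9*s/2 + 3

Shift and add copies of the series according to the polynomial's terms.
[s^0] = 3;  [s^1] = 9/2;  [s^2] = 17/4;  [s^3] = 17/8.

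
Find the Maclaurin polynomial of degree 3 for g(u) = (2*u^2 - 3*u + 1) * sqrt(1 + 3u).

Multiply each power in the prefactor through the base expansion.

129*u^3/16 - 29*u^2/8 - 3*u/2 + 1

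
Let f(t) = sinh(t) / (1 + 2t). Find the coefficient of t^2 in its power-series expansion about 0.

-2

Expand each factor separately, then convolve coefficients.
[t^0] = 0;  [t^1] = 1;  [t^2] = -2.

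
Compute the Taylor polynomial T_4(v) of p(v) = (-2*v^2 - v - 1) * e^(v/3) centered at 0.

-229*v^4/1944 - 59*v^3/81 - 43*v^2/18 - 4*v/3 - 1

Shift and add copies of the series according to the polynomial's terms.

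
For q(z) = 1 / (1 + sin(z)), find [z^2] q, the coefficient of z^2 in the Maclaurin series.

Expand as Σ (-1)^k u^k with u equal to the inner function's series.
[z^0] = 1;  [z^1] = -1;  [z^2] = 1.

1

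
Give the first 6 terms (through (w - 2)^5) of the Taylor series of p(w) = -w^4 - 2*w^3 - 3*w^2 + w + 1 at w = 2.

-(w - 2)^4 - 10*(w - 2)^3 - 39*(w - 2)^2 - 67*(w - 2) - 41

p(2) = -41
p′(2) = -67
p′′(2) = -78
p′′′(2) = -60
p^(4)(2) = -24
p^(5)(2) = 0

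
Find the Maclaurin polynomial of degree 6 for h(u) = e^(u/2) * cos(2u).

-11*u^6/1024 + 1121*u^5/3840 + 161*u^4/384 - 47*u^3/48 - 15*u^2/8 + u/2 + 1

Write out both Maclaurin series and multiply, keeping only the needed powers.
h(0) = 1
h′(0) = 1/2
h′′(0) = -15/4
h′′′(0) = -47/8
h^(4)(0) = 161/16
h^(5)(0) = 1121/32
h^(6)(0) = -495/64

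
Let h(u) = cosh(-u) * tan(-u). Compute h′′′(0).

-5

Write out both Maclaurin series and multiply, keeping only the needed powers.
From the series, [u^3] h = -5/6; multiply by 3! = 6 to get -5.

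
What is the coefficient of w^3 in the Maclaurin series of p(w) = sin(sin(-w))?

1/3

Substitute the inner expansion into the outer series and collect powers.
So c_3 = p′′′(0)/3! = 1/3.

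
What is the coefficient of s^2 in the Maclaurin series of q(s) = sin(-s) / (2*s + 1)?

Use 1/(1 - r) = Σ r^k on the denominator, then take the Cauchy product.
[s^0] = 0;  [s^1] = -1;  [s^2] = 2.

2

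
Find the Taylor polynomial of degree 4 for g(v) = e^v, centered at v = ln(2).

(v - ln(2))^4/12 + (v - ln(2))^3/3 + (v - ln(2))^2 + 2*(v - ln(2)) + 2

g(ln(2)) = 2
g′(ln(2)) = 2
g′′(ln(2)) = 2
g′′′(ln(2)) = 2
g^(4)(ln(2)) = 2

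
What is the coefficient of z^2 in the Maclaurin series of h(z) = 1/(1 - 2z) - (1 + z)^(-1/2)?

Add the two expansions coefficient-wise.
h(0) = 0
h′(0) = 5/2
h′′(0) = 29/4

29/8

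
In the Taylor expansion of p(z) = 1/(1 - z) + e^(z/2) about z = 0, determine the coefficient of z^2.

Add the two expansions coefficient-wise.
So c_2 = p′′(0)/2! = 9/8.

9/8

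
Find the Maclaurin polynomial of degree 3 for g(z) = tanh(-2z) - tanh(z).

3*z^3 - 3*z

Combine the two series term by term.
g(0) = 0
g′(0) = -3
g′′(0) = 0
g′′′(0) = 18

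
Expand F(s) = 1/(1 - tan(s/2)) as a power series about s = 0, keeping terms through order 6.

Plug the Maclaurin series of the inner function into that of the outer and collect terms.
[s^0] = 1;  [s^1] = 1/2;  [s^2] = 1/4;  [s^3] = 1/6;  [s^4] = 5/48;  [s^5] = 1/15;  [s^6] = 61/1440.

61*s^6/1440 + s^5/15 + 5*s^4/48 + s^3/6 + s^2/4 + s/2 + 1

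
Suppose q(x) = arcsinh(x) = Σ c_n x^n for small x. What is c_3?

[x^0] = 0;  [x^1] = 1;  [x^2] = 0;  [x^3] = -1/6.
So c_3 = q′′′(0)/3! = -1/6.

-1/6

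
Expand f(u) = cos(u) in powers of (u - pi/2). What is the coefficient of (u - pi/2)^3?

1/6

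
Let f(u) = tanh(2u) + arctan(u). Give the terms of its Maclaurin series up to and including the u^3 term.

Add the two expansions coefficient-wise.
f(0) = 0
f′(0) = 3
f′′(0) = 0
f′′′(0) = -18

-3*u^3 + 3*u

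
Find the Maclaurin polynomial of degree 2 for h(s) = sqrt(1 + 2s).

h(0) = 1
h′(0) = 1
h′′(0) = -1

-s^2/2 + s + 1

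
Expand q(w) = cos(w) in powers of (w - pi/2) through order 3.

(w - pi/2)^3/6 - (w - pi/2)

Apply the Taylor formula c_k = f^(k)(a)/k!.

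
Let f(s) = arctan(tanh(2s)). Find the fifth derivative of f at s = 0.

Compose series: expand the inner function first, then feed it into the outer expansion.
The coefficient of s^5 in the expansion is 64/3, so f^(5)(0) = 5! * (64/3) = 2560.

2560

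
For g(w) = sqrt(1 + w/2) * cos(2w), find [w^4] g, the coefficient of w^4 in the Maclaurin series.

Take the Cauchy product of the two expansions.
g(0) = 1
g′(0) = 1/4
g′′(0) = -65/16
g′′′(0) = -189/64
g^(4)(0) = 4465/256

4465/6144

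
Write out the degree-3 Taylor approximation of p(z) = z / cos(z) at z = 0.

z^3/2 + z

Write the quotient as an unknown series and match coefficients against numerator = denominator · series.
[z^0] = 0;  [z^1] = 1;  [z^2] = 0;  [z^3] = 1/2.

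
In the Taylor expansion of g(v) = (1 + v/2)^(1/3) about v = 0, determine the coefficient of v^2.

-1/36

Compute the successive derivatives at the expansion point and divide by k!.
g(0) = 1
g′(0) = 1/6
g′′(0) = -1/18
Then c_k = g^(k)(0)/k! gives each Taylor coefficient.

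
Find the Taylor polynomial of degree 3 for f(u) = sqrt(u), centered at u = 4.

(u - 4)^3/512 - (u - 4)^2/64 + (u - 4)/4 + 2

f(4) = 2
f′(4) = 1/4
f′′(4) = -1/32
f′′′(4) = 3/256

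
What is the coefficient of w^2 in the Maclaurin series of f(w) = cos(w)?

-1/2

Use the known series and substitute for the argument.
f(0) = 1
f′(0) = 0
f′′(0) = -1
So c_2 = f′′(0)/2! = -1/2.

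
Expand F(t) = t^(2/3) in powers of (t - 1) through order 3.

4*(t - 1)^3/81 - (t - 1)^2/9 + 2*(t - 1)/3 + 1

F(1) = 1
F′(1) = 2/3
F′′(1) = -2/9
F′′′(1) = 8/27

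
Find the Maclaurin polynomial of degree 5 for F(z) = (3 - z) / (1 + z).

Distribute the polynomial across the series and collect like powers.
F(0) = 3
F′(0) = -4
F′′(0) = 8
F′′′(0) = -24
F^(4)(0) = 96
F^(5)(0) = -480
Dividing each by k! gives the coefficients c_0, ..., c_5.

-4*z^5 + 4*z^4 - 4*z^3 + 4*z^2 - 4*z + 3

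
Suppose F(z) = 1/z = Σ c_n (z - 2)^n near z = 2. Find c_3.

-1/16

Compute the successive derivatives at the expansion point and divide by k!.
F(2) = 1/2
F′(2) = -1/4
F′′(2) = 1/4
F′′′(2) = -3/8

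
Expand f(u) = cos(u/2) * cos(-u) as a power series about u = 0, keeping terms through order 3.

1 - 5*u^2/8

Multiply the two series term by term and collect like powers.
f(0) = 1
f′(0) = 0
f′′(0) = -5/4
f′′′(0) = 0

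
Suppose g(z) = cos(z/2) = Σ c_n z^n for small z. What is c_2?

-1/8

g(0) = 1
g′(0) = 0
g′′(0) = -1/4
So c_2 = g′′(0)/2! = -1/8.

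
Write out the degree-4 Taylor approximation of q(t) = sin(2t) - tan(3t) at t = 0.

Combine the two series term by term.

-31*t^3/3 - t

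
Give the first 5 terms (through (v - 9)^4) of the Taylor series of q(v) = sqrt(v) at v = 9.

q(9) = 3
q′(9) = 1/6
q′′(9) = -1/108
q′′′(9) = 1/648
q^(4)(9) = -5/11664

-5*(v - 9)^4/279936 + (v - 9)^3/3888 - (v - 9)^2/216 + (v - 9)/6 + 3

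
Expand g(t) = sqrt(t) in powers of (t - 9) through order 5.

[(t - 9)^0] = 3;  [(t - 9)^1] = 1/6;  [(t - 9)^2] = -1/216;  [(t - 9)^3] = 1/3888;  [(t - 9)^4] = -5/279936;  [(t - 9)^5] = 7/5038848.

7*(t - 9)^5/5038848 - 5*(t - 9)^4/279936 + (t - 9)^3/3888 - (t - 9)^2/216 + (t - 9)/6 + 3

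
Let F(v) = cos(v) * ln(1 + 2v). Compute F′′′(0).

10

Expand each factor separately, then convolve coefficients.
The coefficient of v^3 in the expansion is 5/3, so F′′′(0) = 3! * (5/3) = 10.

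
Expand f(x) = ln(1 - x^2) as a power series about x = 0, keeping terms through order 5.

-x^4/2 - x^2

Compute the successive derivatives at the expansion point and divide by k!.
f(0) = 0
f′(0) = 0
f′′(0) = -2
f′′′(0) = 0
f^(4)(0) = -12
f^(5)(0) = 0
Then c_k = f^(k)(0)/k! gives each Taylor coefficient.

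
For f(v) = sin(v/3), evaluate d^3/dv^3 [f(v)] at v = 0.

From the series, [v^3] f = -1/162; multiply by 3! = 6 to get -1/27.

-1/27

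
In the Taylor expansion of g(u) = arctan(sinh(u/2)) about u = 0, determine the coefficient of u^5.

1/768

Plug the Maclaurin series of the inner function into that of the outer and collect terms.
g(0) = 0
g′(0) = 1/2
g′′(0) = 0
g′′′(0) = -1/8
g^(4)(0) = 0
g^(5)(0) = 5/32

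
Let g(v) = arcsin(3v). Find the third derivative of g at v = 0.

The coefficient of v^3 in the expansion is 9/2, so g′′′(0) = 3! * (9/2) = 27.

27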